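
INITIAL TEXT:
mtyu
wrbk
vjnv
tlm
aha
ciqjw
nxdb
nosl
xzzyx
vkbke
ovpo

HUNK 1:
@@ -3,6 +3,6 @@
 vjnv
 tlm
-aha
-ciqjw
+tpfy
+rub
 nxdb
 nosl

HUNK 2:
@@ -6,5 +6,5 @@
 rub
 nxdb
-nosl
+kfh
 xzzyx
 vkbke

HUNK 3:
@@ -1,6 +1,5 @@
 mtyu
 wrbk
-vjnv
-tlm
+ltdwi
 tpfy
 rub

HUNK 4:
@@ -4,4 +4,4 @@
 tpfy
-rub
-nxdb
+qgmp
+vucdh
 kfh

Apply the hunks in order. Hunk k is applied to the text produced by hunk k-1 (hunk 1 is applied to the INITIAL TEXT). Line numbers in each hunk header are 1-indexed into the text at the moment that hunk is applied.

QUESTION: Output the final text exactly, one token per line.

Answer: mtyu
wrbk
ltdwi
tpfy
qgmp
vucdh
kfh
xzzyx
vkbke
ovpo

Derivation:
Hunk 1: at line 3 remove [aha,ciqjw] add [tpfy,rub] -> 11 lines: mtyu wrbk vjnv tlm tpfy rub nxdb nosl xzzyx vkbke ovpo
Hunk 2: at line 6 remove [nosl] add [kfh] -> 11 lines: mtyu wrbk vjnv tlm tpfy rub nxdb kfh xzzyx vkbke ovpo
Hunk 3: at line 1 remove [vjnv,tlm] add [ltdwi] -> 10 lines: mtyu wrbk ltdwi tpfy rub nxdb kfh xzzyx vkbke ovpo
Hunk 4: at line 4 remove [rub,nxdb] add [qgmp,vucdh] -> 10 lines: mtyu wrbk ltdwi tpfy qgmp vucdh kfh xzzyx vkbke ovpo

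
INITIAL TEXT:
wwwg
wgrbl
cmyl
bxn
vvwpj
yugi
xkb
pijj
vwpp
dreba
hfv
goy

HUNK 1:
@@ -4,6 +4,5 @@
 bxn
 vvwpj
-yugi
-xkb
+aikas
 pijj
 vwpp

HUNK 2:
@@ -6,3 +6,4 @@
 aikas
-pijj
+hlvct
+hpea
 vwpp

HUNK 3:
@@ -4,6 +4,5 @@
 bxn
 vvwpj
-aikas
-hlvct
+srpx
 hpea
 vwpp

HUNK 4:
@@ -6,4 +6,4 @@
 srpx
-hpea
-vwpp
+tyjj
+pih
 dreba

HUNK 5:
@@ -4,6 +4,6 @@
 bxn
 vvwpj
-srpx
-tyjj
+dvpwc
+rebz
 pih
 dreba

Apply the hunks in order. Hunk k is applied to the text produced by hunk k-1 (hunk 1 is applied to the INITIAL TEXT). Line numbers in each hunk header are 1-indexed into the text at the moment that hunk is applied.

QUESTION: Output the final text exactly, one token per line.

Hunk 1: at line 4 remove [yugi,xkb] add [aikas] -> 11 lines: wwwg wgrbl cmyl bxn vvwpj aikas pijj vwpp dreba hfv goy
Hunk 2: at line 6 remove [pijj] add [hlvct,hpea] -> 12 lines: wwwg wgrbl cmyl bxn vvwpj aikas hlvct hpea vwpp dreba hfv goy
Hunk 3: at line 4 remove [aikas,hlvct] add [srpx] -> 11 lines: wwwg wgrbl cmyl bxn vvwpj srpx hpea vwpp dreba hfv goy
Hunk 4: at line 6 remove [hpea,vwpp] add [tyjj,pih] -> 11 lines: wwwg wgrbl cmyl bxn vvwpj srpx tyjj pih dreba hfv goy
Hunk 5: at line 4 remove [srpx,tyjj] add [dvpwc,rebz] -> 11 lines: wwwg wgrbl cmyl bxn vvwpj dvpwc rebz pih dreba hfv goy

Answer: wwwg
wgrbl
cmyl
bxn
vvwpj
dvpwc
rebz
pih
dreba
hfv
goy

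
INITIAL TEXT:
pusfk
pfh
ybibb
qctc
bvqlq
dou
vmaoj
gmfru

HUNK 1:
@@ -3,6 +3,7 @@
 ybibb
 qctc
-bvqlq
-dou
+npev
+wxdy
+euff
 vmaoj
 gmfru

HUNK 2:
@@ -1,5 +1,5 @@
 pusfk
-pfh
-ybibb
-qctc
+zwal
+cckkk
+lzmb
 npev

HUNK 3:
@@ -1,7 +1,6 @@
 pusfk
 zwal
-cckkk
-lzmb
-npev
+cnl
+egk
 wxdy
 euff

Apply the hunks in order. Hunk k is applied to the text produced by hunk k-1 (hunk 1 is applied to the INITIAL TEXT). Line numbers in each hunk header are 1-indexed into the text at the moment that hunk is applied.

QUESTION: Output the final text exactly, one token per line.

Answer: pusfk
zwal
cnl
egk
wxdy
euff
vmaoj
gmfru

Derivation:
Hunk 1: at line 3 remove [bvqlq,dou] add [npev,wxdy,euff] -> 9 lines: pusfk pfh ybibb qctc npev wxdy euff vmaoj gmfru
Hunk 2: at line 1 remove [pfh,ybibb,qctc] add [zwal,cckkk,lzmb] -> 9 lines: pusfk zwal cckkk lzmb npev wxdy euff vmaoj gmfru
Hunk 3: at line 1 remove [cckkk,lzmb,npev] add [cnl,egk] -> 8 lines: pusfk zwal cnl egk wxdy euff vmaoj gmfru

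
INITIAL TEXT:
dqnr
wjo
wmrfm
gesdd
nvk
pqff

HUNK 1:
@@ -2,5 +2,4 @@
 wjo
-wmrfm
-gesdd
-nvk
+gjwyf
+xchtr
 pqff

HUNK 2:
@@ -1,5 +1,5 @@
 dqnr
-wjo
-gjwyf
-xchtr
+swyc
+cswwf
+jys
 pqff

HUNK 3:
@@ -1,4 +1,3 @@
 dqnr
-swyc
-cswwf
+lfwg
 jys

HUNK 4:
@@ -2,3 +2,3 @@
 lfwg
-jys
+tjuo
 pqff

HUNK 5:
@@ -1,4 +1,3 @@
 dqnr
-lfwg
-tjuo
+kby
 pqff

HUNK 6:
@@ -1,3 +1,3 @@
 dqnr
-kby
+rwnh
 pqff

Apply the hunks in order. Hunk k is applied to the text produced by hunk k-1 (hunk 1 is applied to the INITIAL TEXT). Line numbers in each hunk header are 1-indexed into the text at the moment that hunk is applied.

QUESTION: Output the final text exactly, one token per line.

Answer: dqnr
rwnh
pqff

Derivation:
Hunk 1: at line 2 remove [wmrfm,gesdd,nvk] add [gjwyf,xchtr] -> 5 lines: dqnr wjo gjwyf xchtr pqff
Hunk 2: at line 1 remove [wjo,gjwyf,xchtr] add [swyc,cswwf,jys] -> 5 lines: dqnr swyc cswwf jys pqff
Hunk 3: at line 1 remove [swyc,cswwf] add [lfwg] -> 4 lines: dqnr lfwg jys pqff
Hunk 4: at line 2 remove [jys] add [tjuo] -> 4 lines: dqnr lfwg tjuo pqff
Hunk 5: at line 1 remove [lfwg,tjuo] add [kby] -> 3 lines: dqnr kby pqff
Hunk 6: at line 1 remove [kby] add [rwnh] -> 3 lines: dqnr rwnh pqff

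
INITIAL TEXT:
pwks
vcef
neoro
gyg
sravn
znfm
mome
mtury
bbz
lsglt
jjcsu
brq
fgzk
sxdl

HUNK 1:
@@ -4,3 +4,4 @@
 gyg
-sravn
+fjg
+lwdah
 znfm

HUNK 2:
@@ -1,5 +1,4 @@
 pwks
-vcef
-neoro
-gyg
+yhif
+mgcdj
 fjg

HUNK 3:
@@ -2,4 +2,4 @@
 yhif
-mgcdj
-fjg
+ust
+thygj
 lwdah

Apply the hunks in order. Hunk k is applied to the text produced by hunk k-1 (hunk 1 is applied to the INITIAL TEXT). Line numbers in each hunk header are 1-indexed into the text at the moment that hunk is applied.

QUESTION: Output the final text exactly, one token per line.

Answer: pwks
yhif
ust
thygj
lwdah
znfm
mome
mtury
bbz
lsglt
jjcsu
brq
fgzk
sxdl

Derivation:
Hunk 1: at line 4 remove [sravn] add [fjg,lwdah] -> 15 lines: pwks vcef neoro gyg fjg lwdah znfm mome mtury bbz lsglt jjcsu brq fgzk sxdl
Hunk 2: at line 1 remove [vcef,neoro,gyg] add [yhif,mgcdj] -> 14 lines: pwks yhif mgcdj fjg lwdah znfm mome mtury bbz lsglt jjcsu brq fgzk sxdl
Hunk 3: at line 2 remove [mgcdj,fjg] add [ust,thygj] -> 14 lines: pwks yhif ust thygj lwdah znfm mome mtury bbz lsglt jjcsu brq fgzk sxdl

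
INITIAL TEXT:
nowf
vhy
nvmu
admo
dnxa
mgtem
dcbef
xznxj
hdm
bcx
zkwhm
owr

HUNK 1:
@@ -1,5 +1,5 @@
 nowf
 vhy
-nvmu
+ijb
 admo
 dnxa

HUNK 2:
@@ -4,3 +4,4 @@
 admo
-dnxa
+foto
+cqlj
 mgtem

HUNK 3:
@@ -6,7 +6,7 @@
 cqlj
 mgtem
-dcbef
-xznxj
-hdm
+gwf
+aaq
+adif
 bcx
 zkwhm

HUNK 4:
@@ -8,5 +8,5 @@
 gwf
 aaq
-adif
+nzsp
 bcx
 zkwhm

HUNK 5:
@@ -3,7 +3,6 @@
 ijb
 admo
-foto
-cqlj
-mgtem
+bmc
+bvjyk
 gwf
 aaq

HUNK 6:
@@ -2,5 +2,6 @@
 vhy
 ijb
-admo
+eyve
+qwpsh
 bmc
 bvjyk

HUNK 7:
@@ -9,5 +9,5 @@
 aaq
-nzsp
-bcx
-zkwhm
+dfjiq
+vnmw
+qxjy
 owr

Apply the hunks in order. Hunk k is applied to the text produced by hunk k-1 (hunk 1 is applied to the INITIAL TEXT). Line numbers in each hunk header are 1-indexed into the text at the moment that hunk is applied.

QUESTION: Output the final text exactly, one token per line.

Hunk 1: at line 1 remove [nvmu] add [ijb] -> 12 lines: nowf vhy ijb admo dnxa mgtem dcbef xznxj hdm bcx zkwhm owr
Hunk 2: at line 4 remove [dnxa] add [foto,cqlj] -> 13 lines: nowf vhy ijb admo foto cqlj mgtem dcbef xznxj hdm bcx zkwhm owr
Hunk 3: at line 6 remove [dcbef,xznxj,hdm] add [gwf,aaq,adif] -> 13 lines: nowf vhy ijb admo foto cqlj mgtem gwf aaq adif bcx zkwhm owr
Hunk 4: at line 8 remove [adif] add [nzsp] -> 13 lines: nowf vhy ijb admo foto cqlj mgtem gwf aaq nzsp bcx zkwhm owr
Hunk 5: at line 3 remove [foto,cqlj,mgtem] add [bmc,bvjyk] -> 12 lines: nowf vhy ijb admo bmc bvjyk gwf aaq nzsp bcx zkwhm owr
Hunk 6: at line 2 remove [admo] add [eyve,qwpsh] -> 13 lines: nowf vhy ijb eyve qwpsh bmc bvjyk gwf aaq nzsp bcx zkwhm owr
Hunk 7: at line 9 remove [nzsp,bcx,zkwhm] add [dfjiq,vnmw,qxjy] -> 13 lines: nowf vhy ijb eyve qwpsh bmc bvjyk gwf aaq dfjiq vnmw qxjy owr

Answer: nowf
vhy
ijb
eyve
qwpsh
bmc
bvjyk
gwf
aaq
dfjiq
vnmw
qxjy
owr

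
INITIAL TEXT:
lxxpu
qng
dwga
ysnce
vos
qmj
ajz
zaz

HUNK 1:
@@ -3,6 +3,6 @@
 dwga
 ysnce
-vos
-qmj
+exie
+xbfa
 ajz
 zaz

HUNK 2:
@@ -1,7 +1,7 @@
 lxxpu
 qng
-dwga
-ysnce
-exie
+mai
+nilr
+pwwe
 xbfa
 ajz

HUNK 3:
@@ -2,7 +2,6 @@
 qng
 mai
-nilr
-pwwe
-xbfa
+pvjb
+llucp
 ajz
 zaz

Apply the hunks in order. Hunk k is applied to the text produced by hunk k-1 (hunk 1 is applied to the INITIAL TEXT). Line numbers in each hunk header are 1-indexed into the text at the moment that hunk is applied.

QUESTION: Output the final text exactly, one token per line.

Hunk 1: at line 3 remove [vos,qmj] add [exie,xbfa] -> 8 lines: lxxpu qng dwga ysnce exie xbfa ajz zaz
Hunk 2: at line 1 remove [dwga,ysnce,exie] add [mai,nilr,pwwe] -> 8 lines: lxxpu qng mai nilr pwwe xbfa ajz zaz
Hunk 3: at line 2 remove [nilr,pwwe,xbfa] add [pvjb,llucp] -> 7 lines: lxxpu qng mai pvjb llucp ajz zaz

Answer: lxxpu
qng
mai
pvjb
llucp
ajz
zaz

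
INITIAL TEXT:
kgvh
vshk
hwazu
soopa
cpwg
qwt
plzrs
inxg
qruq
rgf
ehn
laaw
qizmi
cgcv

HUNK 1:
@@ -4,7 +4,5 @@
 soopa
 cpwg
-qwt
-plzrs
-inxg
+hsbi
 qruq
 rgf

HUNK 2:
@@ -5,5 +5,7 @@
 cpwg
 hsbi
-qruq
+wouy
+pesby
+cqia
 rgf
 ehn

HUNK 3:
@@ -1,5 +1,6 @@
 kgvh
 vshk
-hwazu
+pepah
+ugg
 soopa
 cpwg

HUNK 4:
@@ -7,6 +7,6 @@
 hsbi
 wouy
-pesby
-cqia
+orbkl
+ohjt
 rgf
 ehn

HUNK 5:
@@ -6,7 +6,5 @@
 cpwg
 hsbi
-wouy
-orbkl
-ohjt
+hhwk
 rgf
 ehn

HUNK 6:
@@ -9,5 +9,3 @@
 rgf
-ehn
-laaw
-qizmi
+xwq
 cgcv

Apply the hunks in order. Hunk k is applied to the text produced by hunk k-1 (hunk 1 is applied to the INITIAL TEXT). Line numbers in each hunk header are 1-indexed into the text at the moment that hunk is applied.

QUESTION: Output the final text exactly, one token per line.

Hunk 1: at line 4 remove [qwt,plzrs,inxg] add [hsbi] -> 12 lines: kgvh vshk hwazu soopa cpwg hsbi qruq rgf ehn laaw qizmi cgcv
Hunk 2: at line 5 remove [qruq] add [wouy,pesby,cqia] -> 14 lines: kgvh vshk hwazu soopa cpwg hsbi wouy pesby cqia rgf ehn laaw qizmi cgcv
Hunk 3: at line 1 remove [hwazu] add [pepah,ugg] -> 15 lines: kgvh vshk pepah ugg soopa cpwg hsbi wouy pesby cqia rgf ehn laaw qizmi cgcv
Hunk 4: at line 7 remove [pesby,cqia] add [orbkl,ohjt] -> 15 lines: kgvh vshk pepah ugg soopa cpwg hsbi wouy orbkl ohjt rgf ehn laaw qizmi cgcv
Hunk 5: at line 6 remove [wouy,orbkl,ohjt] add [hhwk] -> 13 lines: kgvh vshk pepah ugg soopa cpwg hsbi hhwk rgf ehn laaw qizmi cgcv
Hunk 6: at line 9 remove [ehn,laaw,qizmi] add [xwq] -> 11 lines: kgvh vshk pepah ugg soopa cpwg hsbi hhwk rgf xwq cgcv

Answer: kgvh
vshk
pepah
ugg
soopa
cpwg
hsbi
hhwk
rgf
xwq
cgcv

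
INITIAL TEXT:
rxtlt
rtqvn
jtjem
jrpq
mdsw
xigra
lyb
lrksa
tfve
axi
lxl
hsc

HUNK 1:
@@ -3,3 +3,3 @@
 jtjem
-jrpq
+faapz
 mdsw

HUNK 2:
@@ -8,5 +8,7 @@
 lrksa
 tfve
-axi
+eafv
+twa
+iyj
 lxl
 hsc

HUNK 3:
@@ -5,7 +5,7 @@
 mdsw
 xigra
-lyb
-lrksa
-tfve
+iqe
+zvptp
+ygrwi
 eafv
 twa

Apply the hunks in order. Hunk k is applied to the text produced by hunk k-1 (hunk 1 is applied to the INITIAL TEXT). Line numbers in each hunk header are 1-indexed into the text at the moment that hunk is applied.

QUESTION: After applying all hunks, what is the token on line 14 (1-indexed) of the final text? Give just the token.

Hunk 1: at line 3 remove [jrpq] add [faapz] -> 12 lines: rxtlt rtqvn jtjem faapz mdsw xigra lyb lrksa tfve axi lxl hsc
Hunk 2: at line 8 remove [axi] add [eafv,twa,iyj] -> 14 lines: rxtlt rtqvn jtjem faapz mdsw xigra lyb lrksa tfve eafv twa iyj lxl hsc
Hunk 3: at line 5 remove [lyb,lrksa,tfve] add [iqe,zvptp,ygrwi] -> 14 lines: rxtlt rtqvn jtjem faapz mdsw xigra iqe zvptp ygrwi eafv twa iyj lxl hsc
Final line 14: hsc

Answer: hsc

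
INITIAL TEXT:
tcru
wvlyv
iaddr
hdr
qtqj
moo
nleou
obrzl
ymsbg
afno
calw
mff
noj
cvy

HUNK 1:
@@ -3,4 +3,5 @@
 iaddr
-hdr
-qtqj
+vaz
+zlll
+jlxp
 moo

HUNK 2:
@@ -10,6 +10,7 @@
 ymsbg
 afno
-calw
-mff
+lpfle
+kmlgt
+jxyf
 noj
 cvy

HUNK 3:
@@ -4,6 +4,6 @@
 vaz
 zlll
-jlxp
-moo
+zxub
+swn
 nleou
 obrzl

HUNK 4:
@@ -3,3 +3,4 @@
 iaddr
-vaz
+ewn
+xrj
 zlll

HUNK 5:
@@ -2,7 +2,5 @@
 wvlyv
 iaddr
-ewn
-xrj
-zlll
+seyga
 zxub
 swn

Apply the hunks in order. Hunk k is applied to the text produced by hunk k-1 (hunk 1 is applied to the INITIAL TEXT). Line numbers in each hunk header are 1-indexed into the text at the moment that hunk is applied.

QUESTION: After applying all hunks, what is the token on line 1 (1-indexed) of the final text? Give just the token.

Hunk 1: at line 3 remove [hdr,qtqj] add [vaz,zlll,jlxp] -> 15 lines: tcru wvlyv iaddr vaz zlll jlxp moo nleou obrzl ymsbg afno calw mff noj cvy
Hunk 2: at line 10 remove [calw,mff] add [lpfle,kmlgt,jxyf] -> 16 lines: tcru wvlyv iaddr vaz zlll jlxp moo nleou obrzl ymsbg afno lpfle kmlgt jxyf noj cvy
Hunk 3: at line 4 remove [jlxp,moo] add [zxub,swn] -> 16 lines: tcru wvlyv iaddr vaz zlll zxub swn nleou obrzl ymsbg afno lpfle kmlgt jxyf noj cvy
Hunk 4: at line 3 remove [vaz] add [ewn,xrj] -> 17 lines: tcru wvlyv iaddr ewn xrj zlll zxub swn nleou obrzl ymsbg afno lpfle kmlgt jxyf noj cvy
Hunk 5: at line 2 remove [ewn,xrj,zlll] add [seyga] -> 15 lines: tcru wvlyv iaddr seyga zxub swn nleou obrzl ymsbg afno lpfle kmlgt jxyf noj cvy
Final line 1: tcru

Answer: tcru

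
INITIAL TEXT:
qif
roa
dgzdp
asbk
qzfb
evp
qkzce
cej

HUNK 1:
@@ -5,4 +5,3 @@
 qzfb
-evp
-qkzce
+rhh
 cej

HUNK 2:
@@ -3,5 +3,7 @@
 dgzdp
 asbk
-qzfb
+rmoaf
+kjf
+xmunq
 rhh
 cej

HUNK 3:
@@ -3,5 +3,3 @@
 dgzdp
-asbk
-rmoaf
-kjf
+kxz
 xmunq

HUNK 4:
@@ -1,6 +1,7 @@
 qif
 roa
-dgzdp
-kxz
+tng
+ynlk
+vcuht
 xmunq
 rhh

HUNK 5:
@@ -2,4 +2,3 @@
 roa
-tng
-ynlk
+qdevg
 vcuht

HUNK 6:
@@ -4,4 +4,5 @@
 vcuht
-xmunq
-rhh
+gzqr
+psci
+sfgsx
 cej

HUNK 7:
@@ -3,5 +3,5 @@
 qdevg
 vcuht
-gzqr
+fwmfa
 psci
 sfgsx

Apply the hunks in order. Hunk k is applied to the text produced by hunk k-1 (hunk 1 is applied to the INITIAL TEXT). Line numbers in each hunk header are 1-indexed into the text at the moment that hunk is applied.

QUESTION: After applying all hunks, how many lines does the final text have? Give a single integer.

Answer: 8

Derivation:
Hunk 1: at line 5 remove [evp,qkzce] add [rhh] -> 7 lines: qif roa dgzdp asbk qzfb rhh cej
Hunk 2: at line 3 remove [qzfb] add [rmoaf,kjf,xmunq] -> 9 lines: qif roa dgzdp asbk rmoaf kjf xmunq rhh cej
Hunk 3: at line 3 remove [asbk,rmoaf,kjf] add [kxz] -> 7 lines: qif roa dgzdp kxz xmunq rhh cej
Hunk 4: at line 1 remove [dgzdp,kxz] add [tng,ynlk,vcuht] -> 8 lines: qif roa tng ynlk vcuht xmunq rhh cej
Hunk 5: at line 2 remove [tng,ynlk] add [qdevg] -> 7 lines: qif roa qdevg vcuht xmunq rhh cej
Hunk 6: at line 4 remove [xmunq,rhh] add [gzqr,psci,sfgsx] -> 8 lines: qif roa qdevg vcuht gzqr psci sfgsx cej
Hunk 7: at line 3 remove [gzqr] add [fwmfa] -> 8 lines: qif roa qdevg vcuht fwmfa psci sfgsx cej
Final line count: 8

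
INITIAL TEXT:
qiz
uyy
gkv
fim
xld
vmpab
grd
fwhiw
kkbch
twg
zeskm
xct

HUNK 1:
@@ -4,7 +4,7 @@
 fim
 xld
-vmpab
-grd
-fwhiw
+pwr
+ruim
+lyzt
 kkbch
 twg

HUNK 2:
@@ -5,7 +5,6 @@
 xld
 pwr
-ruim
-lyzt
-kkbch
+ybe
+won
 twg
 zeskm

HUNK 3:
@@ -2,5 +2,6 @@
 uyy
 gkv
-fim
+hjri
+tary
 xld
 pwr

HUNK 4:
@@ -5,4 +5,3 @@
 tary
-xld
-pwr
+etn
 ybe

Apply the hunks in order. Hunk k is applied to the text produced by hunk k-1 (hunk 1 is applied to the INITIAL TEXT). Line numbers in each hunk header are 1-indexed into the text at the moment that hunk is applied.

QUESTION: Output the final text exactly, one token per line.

Hunk 1: at line 4 remove [vmpab,grd,fwhiw] add [pwr,ruim,lyzt] -> 12 lines: qiz uyy gkv fim xld pwr ruim lyzt kkbch twg zeskm xct
Hunk 2: at line 5 remove [ruim,lyzt,kkbch] add [ybe,won] -> 11 lines: qiz uyy gkv fim xld pwr ybe won twg zeskm xct
Hunk 3: at line 2 remove [fim] add [hjri,tary] -> 12 lines: qiz uyy gkv hjri tary xld pwr ybe won twg zeskm xct
Hunk 4: at line 5 remove [xld,pwr] add [etn] -> 11 lines: qiz uyy gkv hjri tary etn ybe won twg zeskm xct

Answer: qiz
uyy
gkv
hjri
tary
etn
ybe
won
twg
zeskm
xct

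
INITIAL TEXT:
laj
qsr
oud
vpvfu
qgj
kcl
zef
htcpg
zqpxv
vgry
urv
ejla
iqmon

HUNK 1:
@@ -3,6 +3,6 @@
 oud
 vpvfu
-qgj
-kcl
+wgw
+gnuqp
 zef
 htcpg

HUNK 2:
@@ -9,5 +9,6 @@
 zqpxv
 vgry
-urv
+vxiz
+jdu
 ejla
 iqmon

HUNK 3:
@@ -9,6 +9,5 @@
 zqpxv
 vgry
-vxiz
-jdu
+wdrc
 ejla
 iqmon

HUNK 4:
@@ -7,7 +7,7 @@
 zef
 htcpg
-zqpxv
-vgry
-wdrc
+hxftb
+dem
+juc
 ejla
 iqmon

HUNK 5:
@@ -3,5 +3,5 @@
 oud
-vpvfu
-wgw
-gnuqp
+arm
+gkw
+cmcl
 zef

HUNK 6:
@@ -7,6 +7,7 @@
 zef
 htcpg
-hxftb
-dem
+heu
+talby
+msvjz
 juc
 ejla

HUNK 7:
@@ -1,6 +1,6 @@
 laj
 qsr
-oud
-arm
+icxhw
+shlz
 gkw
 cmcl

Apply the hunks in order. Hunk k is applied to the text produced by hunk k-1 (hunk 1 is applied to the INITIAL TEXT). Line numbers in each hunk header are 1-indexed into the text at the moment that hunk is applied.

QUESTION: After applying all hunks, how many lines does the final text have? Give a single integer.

Hunk 1: at line 3 remove [qgj,kcl] add [wgw,gnuqp] -> 13 lines: laj qsr oud vpvfu wgw gnuqp zef htcpg zqpxv vgry urv ejla iqmon
Hunk 2: at line 9 remove [urv] add [vxiz,jdu] -> 14 lines: laj qsr oud vpvfu wgw gnuqp zef htcpg zqpxv vgry vxiz jdu ejla iqmon
Hunk 3: at line 9 remove [vxiz,jdu] add [wdrc] -> 13 lines: laj qsr oud vpvfu wgw gnuqp zef htcpg zqpxv vgry wdrc ejla iqmon
Hunk 4: at line 7 remove [zqpxv,vgry,wdrc] add [hxftb,dem,juc] -> 13 lines: laj qsr oud vpvfu wgw gnuqp zef htcpg hxftb dem juc ejla iqmon
Hunk 5: at line 3 remove [vpvfu,wgw,gnuqp] add [arm,gkw,cmcl] -> 13 lines: laj qsr oud arm gkw cmcl zef htcpg hxftb dem juc ejla iqmon
Hunk 6: at line 7 remove [hxftb,dem] add [heu,talby,msvjz] -> 14 lines: laj qsr oud arm gkw cmcl zef htcpg heu talby msvjz juc ejla iqmon
Hunk 7: at line 1 remove [oud,arm] add [icxhw,shlz] -> 14 lines: laj qsr icxhw shlz gkw cmcl zef htcpg heu talby msvjz juc ejla iqmon
Final line count: 14

Answer: 14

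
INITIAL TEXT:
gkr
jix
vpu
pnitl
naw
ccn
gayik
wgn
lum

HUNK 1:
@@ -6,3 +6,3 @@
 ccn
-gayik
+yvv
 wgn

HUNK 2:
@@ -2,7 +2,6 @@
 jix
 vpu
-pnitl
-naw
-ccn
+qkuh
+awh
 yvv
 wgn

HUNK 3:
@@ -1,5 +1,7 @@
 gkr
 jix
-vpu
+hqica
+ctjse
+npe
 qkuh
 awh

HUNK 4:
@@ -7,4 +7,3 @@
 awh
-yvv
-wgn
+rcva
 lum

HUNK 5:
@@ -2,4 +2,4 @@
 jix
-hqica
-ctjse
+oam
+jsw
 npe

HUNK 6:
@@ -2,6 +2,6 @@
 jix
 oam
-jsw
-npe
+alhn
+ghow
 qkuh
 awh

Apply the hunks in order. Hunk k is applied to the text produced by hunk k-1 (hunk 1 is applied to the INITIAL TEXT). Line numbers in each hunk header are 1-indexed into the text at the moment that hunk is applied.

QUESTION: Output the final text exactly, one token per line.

Answer: gkr
jix
oam
alhn
ghow
qkuh
awh
rcva
lum

Derivation:
Hunk 1: at line 6 remove [gayik] add [yvv] -> 9 lines: gkr jix vpu pnitl naw ccn yvv wgn lum
Hunk 2: at line 2 remove [pnitl,naw,ccn] add [qkuh,awh] -> 8 lines: gkr jix vpu qkuh awh yvv wgn lum
Hunk 3: at line 1 remove [vpu] add [hqica,ctjse,npe] -> 10 lines: gkr jix hqica ctjse npe qkuh awh yvv wgn lum
Hunk 4: at line 7 remove [yvv,wgn] add [rcva] -> 9 lines: gkr jix hqica ctjse npe qkuh awh rcva lum
Hunk 5: at line 2 remove [hqica,ctjse] add [oam,jsw] -> 9 lines: gkr jix oam jsw npe qkuh awh rcva lum
Hunk 6: at line 2 remove [jsw,npe] add [alhn,ghow] -> 9 lines: gkr jix oam alhn ghow qkuh awh rcva lum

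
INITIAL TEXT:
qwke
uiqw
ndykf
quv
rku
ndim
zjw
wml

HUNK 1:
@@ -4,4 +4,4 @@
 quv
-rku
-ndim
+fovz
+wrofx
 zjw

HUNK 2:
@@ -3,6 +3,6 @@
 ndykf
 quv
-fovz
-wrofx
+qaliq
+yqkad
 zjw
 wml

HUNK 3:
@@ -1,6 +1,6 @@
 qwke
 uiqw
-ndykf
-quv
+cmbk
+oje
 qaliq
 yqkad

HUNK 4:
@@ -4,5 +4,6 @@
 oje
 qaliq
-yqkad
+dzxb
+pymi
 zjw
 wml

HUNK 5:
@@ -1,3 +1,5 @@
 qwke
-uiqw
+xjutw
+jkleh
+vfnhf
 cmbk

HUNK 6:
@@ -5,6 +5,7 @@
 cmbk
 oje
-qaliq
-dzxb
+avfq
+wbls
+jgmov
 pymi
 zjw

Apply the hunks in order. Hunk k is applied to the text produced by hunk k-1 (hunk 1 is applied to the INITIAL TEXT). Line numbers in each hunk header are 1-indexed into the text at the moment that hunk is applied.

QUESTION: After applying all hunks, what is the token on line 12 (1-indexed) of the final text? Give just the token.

Answer: wml

Derivation:
Hunk 1: at line 4 remove [rku,ndim] add [fovz,wrofx] -> 8 lines: qwke uiqw ndykf quv fovz wrofx zjw wml
Hunk 2: at line 3 remove [fovz,wrofx] add [qaliq,yqkad] -> 8 lines: qwke uiqw ndykf quv qaliq yqkad zjw wml
Hunk 3: at line 1 remove [ndykf,quv] add [cmbk,oje] -> 8 lines: qwke uiqw cmbk oje qaliq yqkad zjw wml
Hunk 4: at line 4 remove [yqkad] add [dzxb,pymi] -> 9 lines: qwke uiqw cmbk oje qaliq dzxb pymi zjw wml
Hunk 5: at line 1 remove [uiqw] add [xjutw,jkleh,vfnhf] -> 11 lines: qwke xjutw jkleh vfnhf cmbk oje qaliq dzxb pymi zjw wml
Hunk 6: at line 5 remove [qaliq,dzxb] add [avfq,wbls,jgmov] -> 12 lines: qwke xjutw jkleh vfnhf cmbk oje avfq wbls jgmov pymi zjw wml
Final line 12: wml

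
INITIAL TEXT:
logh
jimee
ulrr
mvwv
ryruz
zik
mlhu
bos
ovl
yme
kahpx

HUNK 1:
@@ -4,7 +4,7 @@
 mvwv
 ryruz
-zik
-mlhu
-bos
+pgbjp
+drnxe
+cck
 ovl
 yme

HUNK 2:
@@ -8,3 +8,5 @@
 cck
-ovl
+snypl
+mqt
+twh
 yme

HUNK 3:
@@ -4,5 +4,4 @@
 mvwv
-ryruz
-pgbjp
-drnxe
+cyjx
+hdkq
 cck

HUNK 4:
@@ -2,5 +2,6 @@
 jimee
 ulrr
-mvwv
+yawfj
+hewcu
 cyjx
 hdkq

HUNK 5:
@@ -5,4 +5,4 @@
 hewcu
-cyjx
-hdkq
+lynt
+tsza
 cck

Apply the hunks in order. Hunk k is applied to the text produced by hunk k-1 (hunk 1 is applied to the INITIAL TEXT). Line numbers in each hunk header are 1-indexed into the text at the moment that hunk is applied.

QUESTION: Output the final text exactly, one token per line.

Hunk 1: at line 4 remove [zik,mlhu,bos] add [pgbjp,drnxe,cck] -> 11 lines: logh jimee ulrr mvwv ryruz pgbjp drnxe cck ovl yme kahpx
Hunk 2: at line 8 remove [ovl] add [snypl,mqt,twh] -> 13 lines: logh jimee ulrr mvwv ryruz pgbjp drnxe cck snypl mqt twh yme kahpx
Hunk 3: at line 4 remove [ryruz,pgbjp,drnxe] add [cyjx,hdkq] -> 12 lines: logh jimee ulrr mvwv cyjx hdkq cck snypl mqt twh yme kahpx
Hunk 4: at line 2 remove [mvwv] add [yawfj,hewcu] -> 13 lines: logh jimee ulrr yawfj hewcu cyjx hdkq cck snypl mqt twh yme kahpx
Hunk 5: at line 5 remove [cyjx,hdkq] add [lynt,tsza] -> 13 lines: logh jimee ulrr yawfj hewcu lynt tsza cck snypl mqt twh yme kahpx

Answer: logh
jimee
ulrr
yawfj
hewcu
lynt
tsza
cck
snypl
mqt
twh
yme
kahpx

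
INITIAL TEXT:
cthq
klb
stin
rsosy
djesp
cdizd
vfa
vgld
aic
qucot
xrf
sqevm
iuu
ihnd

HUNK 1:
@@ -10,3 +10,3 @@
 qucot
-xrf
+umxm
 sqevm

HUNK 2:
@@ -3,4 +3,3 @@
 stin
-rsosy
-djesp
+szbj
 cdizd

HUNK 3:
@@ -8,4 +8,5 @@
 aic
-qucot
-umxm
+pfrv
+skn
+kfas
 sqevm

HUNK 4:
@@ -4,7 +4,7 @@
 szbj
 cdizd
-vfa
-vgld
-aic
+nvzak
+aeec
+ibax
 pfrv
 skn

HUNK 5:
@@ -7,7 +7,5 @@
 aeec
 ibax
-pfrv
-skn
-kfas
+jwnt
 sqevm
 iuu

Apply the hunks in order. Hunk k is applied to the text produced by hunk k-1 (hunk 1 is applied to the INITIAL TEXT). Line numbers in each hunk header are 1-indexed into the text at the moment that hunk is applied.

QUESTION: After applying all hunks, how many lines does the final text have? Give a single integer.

Hunk 1: at line 10 remove [xrf] add [umxm] -> 14 lines: cthq klb stin rsosy djesp cdizd vfa vgld aic qucot umxm sqevm iuu ihnd
Hunk 2: at line 3 remove [rsosy,djesp] add [szbj] -> 13 lines: cthq klb stin szbj cdizd vfa vgld aic qucot umxm sqevm iuu ihnd
Hunk 3: at line 8 remove [qucot,umxm] add [pfrv,skn,kfas] -> 14 lines: cthq klb stin szbj cdizd vfa vgld aic pfrv skn kfas sqevm iuu ihnd
Hunk 4: at line 4 remove [vfa,vgld,aic] add [nvzak,aeec,ibax] -> 14 lines: cthq klb stin szbj cdizd nvzak aeec ibax pfrv skn kfas sqevm iuu ihnd
Hunk 5: at line 7 remove [pfrv,skn,kfas] add [jwnt] -> 12 lines: cthq klb stin szbj cdizd nvzak aeec ibax jwnt sqevm iuu ihnd
Final line count: 12

Answer: 12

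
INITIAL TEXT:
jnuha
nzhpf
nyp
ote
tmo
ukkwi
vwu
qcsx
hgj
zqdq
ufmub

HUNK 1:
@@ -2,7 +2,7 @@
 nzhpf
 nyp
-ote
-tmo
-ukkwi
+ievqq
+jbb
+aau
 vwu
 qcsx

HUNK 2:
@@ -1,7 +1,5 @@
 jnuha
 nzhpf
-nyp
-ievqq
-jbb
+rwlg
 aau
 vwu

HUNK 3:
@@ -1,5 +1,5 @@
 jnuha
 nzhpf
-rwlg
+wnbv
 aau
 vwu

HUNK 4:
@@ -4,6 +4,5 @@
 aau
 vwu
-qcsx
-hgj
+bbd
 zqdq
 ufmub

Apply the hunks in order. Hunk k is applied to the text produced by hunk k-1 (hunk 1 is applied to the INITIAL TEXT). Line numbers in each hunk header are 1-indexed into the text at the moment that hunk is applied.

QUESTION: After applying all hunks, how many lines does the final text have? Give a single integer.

Answer: 8

Derivation:
Hunk 1: at line 2 remove [ote,tmo,ukkwi] add [ievqq,jbb,aau] -> 11 lines: jnuha nzhpf nyp ievqq jbb aau vwu qcsx hgj zqdq ufmub
Hunk 2: at line 1 remove [nyp,ievqq,jbb] add [rwlg] -> 9 lines: jnuha nzhpf rwlg aau vwu qcsx hgj zqdq ufmub
Hunk 3: at line 1 remove [rwlg] add [wnbv] -> 9 lines: jnuha nzhpf wnbv aau vwu qcsx hgj zqdq ufmub
Hunk 4: at line 4 remove [qcsx,hgj] add [bbd] -> 8 lines: jnuha nzhpf wnbv aau vwu bbd zqdq ufmub
Final line count: 8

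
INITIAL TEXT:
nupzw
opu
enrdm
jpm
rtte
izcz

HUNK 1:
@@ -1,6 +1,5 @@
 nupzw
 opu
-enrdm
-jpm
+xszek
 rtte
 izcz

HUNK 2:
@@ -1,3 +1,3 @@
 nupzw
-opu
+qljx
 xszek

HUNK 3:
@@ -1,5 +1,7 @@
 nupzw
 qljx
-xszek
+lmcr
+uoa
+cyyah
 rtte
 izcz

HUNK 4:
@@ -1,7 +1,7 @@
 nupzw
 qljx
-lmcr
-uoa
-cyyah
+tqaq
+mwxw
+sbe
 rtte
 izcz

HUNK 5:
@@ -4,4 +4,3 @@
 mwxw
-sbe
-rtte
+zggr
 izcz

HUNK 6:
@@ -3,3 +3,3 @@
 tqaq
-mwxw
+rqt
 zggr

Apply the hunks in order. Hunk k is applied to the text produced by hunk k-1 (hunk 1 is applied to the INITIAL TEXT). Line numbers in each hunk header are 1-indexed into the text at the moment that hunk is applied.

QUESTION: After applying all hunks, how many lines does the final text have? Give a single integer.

Answer: 6

Derivation:
Hunk 1: at line 1 remove [enrdm,jpm] add [xszek] -> 5 lines: nupzw opu xszek rtte izcz
Hunk 2: at line 1 remove [opu] add [qljx] -> 5 lines: nupzw qljx xszek rtte izcz
Hunk 3: at line 1 remove [xszek] add [lmcr,uoa,cyyah] -> 7 lines: nupzw qljx lmcr uoa cyyah rtte izcz
Hunk 4: at line 1 remove [lmcr,uoa,cyyah] add [tqaq,mwxw,sbe] -> 7 lines: nupzw qljx tqaq mwxw sbe rtte izcz
Hunk 5: at line 4 remove [sbe,rtte] add [zggr] -> 6 lines: nupzw qljx tqaq mwxw zggr izcz
Hunk 6: at line 3 remove [mwxw] add [rqt] -> 6 lines: nupzw qljx tqaq rqt zggr izcz
Final line count: 6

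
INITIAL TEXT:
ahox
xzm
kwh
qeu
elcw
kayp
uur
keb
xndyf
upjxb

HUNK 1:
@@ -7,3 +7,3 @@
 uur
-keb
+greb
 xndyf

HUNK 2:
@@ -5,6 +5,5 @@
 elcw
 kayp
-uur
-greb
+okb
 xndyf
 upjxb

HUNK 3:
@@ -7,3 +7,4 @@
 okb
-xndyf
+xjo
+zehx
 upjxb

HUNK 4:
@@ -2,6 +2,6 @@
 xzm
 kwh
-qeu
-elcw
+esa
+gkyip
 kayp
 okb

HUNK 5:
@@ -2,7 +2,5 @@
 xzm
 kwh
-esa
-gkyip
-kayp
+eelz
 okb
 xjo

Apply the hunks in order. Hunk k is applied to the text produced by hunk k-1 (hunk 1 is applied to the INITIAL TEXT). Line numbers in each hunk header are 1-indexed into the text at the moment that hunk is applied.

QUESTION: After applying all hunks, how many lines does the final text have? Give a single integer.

Hunk 1: at line 7 remove [keb] add [greb] -> 10 lines: ahox xzm kwh qeu elcw kayp uur greb xndyf upjxb
Hunk 2: at line 5 remove [uur,greb] add [okb] -> 9 lines: ahox xzm kwh qeu elcw kayp okb xndyf upjxb
Hunk 3: at line 7 remove [xndyf] add [xjo,zehx] -> 10 lines: ahox xzm kwh qeu elcw kayp okb xjo zehx upjxb
Hunk 4: at line 2 remove [qeu,elcw] add [esa,gkyip] -> 10 lines: ahox xzm kwh esa gkyip kayp okb xjo zehx upjxb
Hunk 5: at line 2 remove [esa,gkyip,kayp] add [eelz] -> 8 lines: ahox xzm kwh eelz okb xjo zehx upjxb
Final line count: 8

Answer: 8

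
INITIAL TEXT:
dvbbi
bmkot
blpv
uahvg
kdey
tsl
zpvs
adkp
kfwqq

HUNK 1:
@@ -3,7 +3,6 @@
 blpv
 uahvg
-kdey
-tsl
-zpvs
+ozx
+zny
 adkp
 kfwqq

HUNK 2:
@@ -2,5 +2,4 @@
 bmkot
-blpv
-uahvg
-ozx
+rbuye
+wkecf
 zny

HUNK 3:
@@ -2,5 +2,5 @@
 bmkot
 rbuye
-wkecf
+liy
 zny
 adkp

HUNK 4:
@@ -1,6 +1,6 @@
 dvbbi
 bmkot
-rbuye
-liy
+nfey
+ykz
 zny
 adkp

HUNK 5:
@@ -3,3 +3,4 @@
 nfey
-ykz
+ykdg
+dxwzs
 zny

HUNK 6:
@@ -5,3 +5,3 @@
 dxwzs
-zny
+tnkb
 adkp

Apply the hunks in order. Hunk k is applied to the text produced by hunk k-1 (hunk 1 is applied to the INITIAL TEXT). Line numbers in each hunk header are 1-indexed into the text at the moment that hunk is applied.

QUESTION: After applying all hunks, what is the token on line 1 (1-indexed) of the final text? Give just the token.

Answer: dvbbi

Derivation:
Hunk 1: at line 3 remove [kdey,tsl,zpvs] add [ozx,zny] -> 8 lines: dvbbi bmkot blpv uahvg ozx zny adkp kfwqq
Hunk 2: at line 2 remove [blpv,uahvg,ozx] add [rbuye,wkecf] -> 7 lines: dvbbi bmkot rbuye wkecf zny adkp kfwqq
Hunk 3: at line 2 remove [wkecf] add [liy] -> 7 lines: dvbbi bmkot rbuye liy zny adkp kfwqq
Hunk 4: at line 1 remove [rbuye,liy] add [nfey,ykz] -> 7 lines: dvbbi bmkot nfey ykz zny adkp kfwqq
Hunk 5: at line 3 remove [ykz] add [ykdg,dxwzs] -> 8 lines: dvbbi bmkot nfey ykdg dxwzs zny adkp kfwqq
Hunk 6: at line 5 remove [zny] add [tnkb] -> 8 lines: dvbbi bmkot nfey ykdg dxwzs tnkb adkp kfwqq
Final line 1: dvbbi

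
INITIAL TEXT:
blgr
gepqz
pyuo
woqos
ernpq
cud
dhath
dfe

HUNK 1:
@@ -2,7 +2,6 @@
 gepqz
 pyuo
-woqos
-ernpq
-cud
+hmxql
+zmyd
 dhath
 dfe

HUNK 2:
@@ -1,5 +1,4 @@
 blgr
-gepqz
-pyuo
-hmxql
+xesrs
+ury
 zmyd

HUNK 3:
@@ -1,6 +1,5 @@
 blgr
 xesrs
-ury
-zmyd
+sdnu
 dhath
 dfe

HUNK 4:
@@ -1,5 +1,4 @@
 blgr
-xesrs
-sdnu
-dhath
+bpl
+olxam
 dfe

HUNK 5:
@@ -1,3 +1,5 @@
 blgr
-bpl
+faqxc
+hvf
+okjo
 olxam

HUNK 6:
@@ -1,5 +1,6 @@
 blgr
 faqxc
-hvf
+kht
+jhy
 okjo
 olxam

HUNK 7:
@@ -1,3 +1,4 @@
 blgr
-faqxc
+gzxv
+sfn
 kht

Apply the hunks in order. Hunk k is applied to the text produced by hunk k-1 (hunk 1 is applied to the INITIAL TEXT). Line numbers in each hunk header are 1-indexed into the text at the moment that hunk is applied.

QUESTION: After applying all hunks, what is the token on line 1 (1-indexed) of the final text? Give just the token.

Answer: blgr

Derivation:
Hunk 1: at line 2 remove [woqos,ernpq,cud] add [hmxql,zmyd] -> 7 lines: blgr gepqz pyuo hmxql zmyd dhath dfe
Hunk 2: at line 1 remove [gepqz,pyuo,hmxql] add [xesrs,ury] -> 6 lines: blgr xesrs ury zmyd dhath dfe
Hunk 3: at line 1 remove [ury,zmyd] add [sdnu] -> 5 lines: blgr xesrs sdnu dhath dfe
Hunk 4: at line 1 remove [xesrs,sdnu,dhath] add [bpl,olxam] -> 4 lines: blgr bpl olxam dfe
Hunk 5: at line 1 remove [bpl] add [faqxc,hvf,okjo] -> 6 lines: blgr faqxc hvf okjo olxam dfe
Hunk 6: at line 1 remove [hvf] add [kht,jhy] -> 7 lines: blgr faqxc kht jhy okjo olxam dfe
Hunk 7: at line 1 remove [faqxc] add [gzxv,sfn] -> 8 lines: blgr gzxv sfn kht jhy okjo olxam dfe
Final line 1: blgr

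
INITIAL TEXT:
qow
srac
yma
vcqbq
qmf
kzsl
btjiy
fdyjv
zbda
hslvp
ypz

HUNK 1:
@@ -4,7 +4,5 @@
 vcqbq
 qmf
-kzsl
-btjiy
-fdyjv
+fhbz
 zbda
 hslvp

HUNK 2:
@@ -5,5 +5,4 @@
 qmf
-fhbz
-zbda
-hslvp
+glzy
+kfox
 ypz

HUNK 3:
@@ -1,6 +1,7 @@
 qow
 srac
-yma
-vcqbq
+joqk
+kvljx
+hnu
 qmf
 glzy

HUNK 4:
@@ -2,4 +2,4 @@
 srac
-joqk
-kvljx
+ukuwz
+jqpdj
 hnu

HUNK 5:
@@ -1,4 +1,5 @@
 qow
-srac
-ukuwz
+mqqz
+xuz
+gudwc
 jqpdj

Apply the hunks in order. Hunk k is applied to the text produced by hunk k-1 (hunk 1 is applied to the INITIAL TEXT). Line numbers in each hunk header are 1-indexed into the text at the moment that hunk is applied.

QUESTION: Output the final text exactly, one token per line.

Answer: qow
mqqz
xuz
gudwc
jqpdj
hnu
qmf
glzy
kfox
ypz

Derivation:
Hunk 1: at line 4 remove [kzsl,btjiy,fdyjv] add [fhbz] -> 9 lines: qow srac yma vcqbq qmf fhbz zbda hslvp ypz
Hunk 2: at line 5 remove [fhbz,zbda,hslvp] add [glzy,kfox] -> 8 lines: qow srac yma vcqbq qmf glzy kfox ypz
Hunk 3: at line 1 remove [yma,vcqbq] add [joqk,kvljx,hnu] -> 9 lines: qow srac joqk kvljx hnu qmf glzy kfox ypz
Hunk 4: at line 2 remove [joqk,kvljx] add [ukuwz,jqpdj] -> 9 lines: qow srac ukuwz jqpdj hnu qmf glzy kfox ypz
Hunk 5: at line 1 remove [srac,ukuwz] add [mqqz,xuz,gudwc] -> 10 lines: qow mqqz xuz gudwc jqpdj hnu qmf glzy kfox ypz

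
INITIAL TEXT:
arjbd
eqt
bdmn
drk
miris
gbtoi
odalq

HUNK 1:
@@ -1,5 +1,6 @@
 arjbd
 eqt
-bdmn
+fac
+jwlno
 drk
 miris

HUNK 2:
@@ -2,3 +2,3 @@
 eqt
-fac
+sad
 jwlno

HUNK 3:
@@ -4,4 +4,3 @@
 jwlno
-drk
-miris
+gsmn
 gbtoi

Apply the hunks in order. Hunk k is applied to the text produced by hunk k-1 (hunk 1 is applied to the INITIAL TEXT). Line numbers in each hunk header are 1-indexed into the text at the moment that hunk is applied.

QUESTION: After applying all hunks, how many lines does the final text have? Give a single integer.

Hunk 1: at line 1 remove [bdmn] add [fac,jwlno] -> 8 lines: arjbd eqt fac jwlno drk miris gbtoi odalq
Hunk 2: at line 2 remove [fac] add [sad] -> 8 lines: arjbd eqt sad jwlno drk miris gbtoi odalq
Hunk 3: at line 4 remove [drk,miris] add [gsmn] -> 7 lines: arjbd eqt sad jwlno gsmn gbtoi odalq
Final line count: 7

Answer: 7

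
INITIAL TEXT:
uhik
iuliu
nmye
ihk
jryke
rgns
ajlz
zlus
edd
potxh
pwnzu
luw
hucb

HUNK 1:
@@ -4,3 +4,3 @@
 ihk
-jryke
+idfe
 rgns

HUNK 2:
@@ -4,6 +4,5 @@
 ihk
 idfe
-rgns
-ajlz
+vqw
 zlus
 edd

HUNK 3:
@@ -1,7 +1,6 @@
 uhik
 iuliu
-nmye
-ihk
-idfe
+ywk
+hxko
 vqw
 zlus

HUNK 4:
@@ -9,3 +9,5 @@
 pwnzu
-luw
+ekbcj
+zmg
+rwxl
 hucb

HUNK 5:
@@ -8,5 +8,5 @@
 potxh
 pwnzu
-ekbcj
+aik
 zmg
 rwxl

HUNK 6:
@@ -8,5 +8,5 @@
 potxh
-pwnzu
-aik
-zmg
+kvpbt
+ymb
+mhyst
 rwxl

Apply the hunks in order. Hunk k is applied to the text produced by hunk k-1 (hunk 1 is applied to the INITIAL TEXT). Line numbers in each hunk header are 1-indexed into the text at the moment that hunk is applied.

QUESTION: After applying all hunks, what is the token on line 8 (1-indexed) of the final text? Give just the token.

Hunk 1: at line 4 remove [jryke] add [idfe] -> 13 lines: uhik iuliu nmye ihk idfe rgns ajlz zlus edd potxh pwnzu luw hucb
Hunk 2: at line 4 remove [rgns,ajlz] add [vqw] -> 12 lines: uhik iuliu nmye ihk idfe vqw zlus edd potxh pwnzu luw hucb
Hunk 3: at line 1 remove [nmye,ihk,idfe] add [ywk,hxko] -> 11 lines: uhik iuliu ywk hxko vqw zlus edd potxh pwnzu luw hucb
Hunk 4: at line 9 remove [luw] add [ekbcj,zmg,rwxl] -> 13 lines: uhik iuliu ywk hxko vqw zlus edd potxh pwnzu ekbcj zmg rwxl hucb
Hunk 5: at line 8 remove [ekbcj] add [aik] -> 13 lines: uhik iuliu ywk hxko vqw zlus edd potxh pwnzu aik zmg rwxl hucb
Hunk 6: at line 8 remove [pwnzu,aik,zmg] add [kvpbt,ymb,mhyst] -> 13 lines: uhik iuliu ywk hxko vqw zlus edd potxh kvpbt ymb mhyst rwxl hucb
Final line 8: potxh

Answer: potxh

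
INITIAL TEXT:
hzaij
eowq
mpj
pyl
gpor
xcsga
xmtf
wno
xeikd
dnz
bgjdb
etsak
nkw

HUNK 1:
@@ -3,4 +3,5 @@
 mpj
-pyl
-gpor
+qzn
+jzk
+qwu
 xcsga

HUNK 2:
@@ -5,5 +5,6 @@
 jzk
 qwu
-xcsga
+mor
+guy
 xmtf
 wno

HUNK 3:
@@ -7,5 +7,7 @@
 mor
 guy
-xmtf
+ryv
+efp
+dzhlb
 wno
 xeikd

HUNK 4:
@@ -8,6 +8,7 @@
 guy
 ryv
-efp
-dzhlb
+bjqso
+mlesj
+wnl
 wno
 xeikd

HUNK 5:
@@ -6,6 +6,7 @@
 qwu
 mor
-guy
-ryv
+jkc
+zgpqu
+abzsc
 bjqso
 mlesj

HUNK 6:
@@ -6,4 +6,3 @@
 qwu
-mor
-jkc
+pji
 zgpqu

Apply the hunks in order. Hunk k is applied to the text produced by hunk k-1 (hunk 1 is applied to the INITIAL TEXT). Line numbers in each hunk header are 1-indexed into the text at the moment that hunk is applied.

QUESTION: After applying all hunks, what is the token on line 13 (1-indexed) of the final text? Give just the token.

Hunk 1: at line 3 remove [pyl,gpor] add [qzn,jzk,qwu] -> 14 lines: hzaij eowq mpj qzn jzk qwu xcsga xmtf wno xeikd dnz bgjdb etsak nkw
Hunk 2: at line 5 remove [xcsga] add [mor,guy] -> 15 lines: hzaij eowq mpj qzn jzk qwu mor guy xmtf wno xeikd dnz bgjdb etsak nkw
Hunk 3: at line 7 remove [xmtf] add [ryv,efp,dzhlb] -> 17 lines: hzaij eowq mpj qzn jzk qwu mor guy ryv efp dzhlb wno xeikd dnz bgjdb etsak nkw
Hunk 4: at line 8 remove [efp,dzhlb] add [bjqso,mlesj,wnl] -> 18 lines: hzaij eowq mpj qzn jzk qwu mor guy ryv bjqso mlesj wnl wno xeikd dnz bgjdb etsak nkw
Hunk 5: at line 6 remove [guy,ryv] add [jkc,zgpqu,abzsc] -> 19 lines: hzaij eowq mpj qzn jzk qwu mor jkc zgpqu abzsc bjqso mlesj wnl wno xeikd dnz bgjdb etsak nkw
Hunk 6: at line 6 remove [mor,jkc] add [pji] -> 18 lines: hzaij eowq mpj qzn jzk qwu pji zgpqu abzsc bjqso mlesj wnl wno xeikd dnz bgjdb etsak nkw
Final line 13: wno

Answer: wno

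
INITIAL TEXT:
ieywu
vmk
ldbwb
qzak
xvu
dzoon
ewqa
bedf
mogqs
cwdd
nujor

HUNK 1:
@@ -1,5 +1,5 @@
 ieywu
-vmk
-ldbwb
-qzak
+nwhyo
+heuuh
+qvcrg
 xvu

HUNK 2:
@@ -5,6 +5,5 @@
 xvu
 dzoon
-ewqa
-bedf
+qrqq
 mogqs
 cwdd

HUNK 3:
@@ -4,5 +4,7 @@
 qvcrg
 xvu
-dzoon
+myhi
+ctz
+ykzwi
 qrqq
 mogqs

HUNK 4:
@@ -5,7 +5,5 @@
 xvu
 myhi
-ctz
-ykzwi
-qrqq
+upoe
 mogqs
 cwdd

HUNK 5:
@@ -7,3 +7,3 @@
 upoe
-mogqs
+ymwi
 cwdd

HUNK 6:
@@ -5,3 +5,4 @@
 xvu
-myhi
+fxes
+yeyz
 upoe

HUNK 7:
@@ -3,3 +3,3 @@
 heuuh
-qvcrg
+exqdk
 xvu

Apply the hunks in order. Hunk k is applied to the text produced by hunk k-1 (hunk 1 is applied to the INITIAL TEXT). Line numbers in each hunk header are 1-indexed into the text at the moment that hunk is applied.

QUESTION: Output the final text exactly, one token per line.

Answer: ieywu
nwhyo
heuuh
exqdk
xvu
fxes
yeyz
upoe
ymwi
cwdd
nujor

Derivation:
Hunk 1: at line 1 remove [vmk,ldbwb,qzak] add [nwhyo,heuuh,qvcrg] -> 11 lines: ieywu nwhyo heuuh qvcrg xvu dzoon ewqa bedf mogqs cwdd nujor
Hunk 2: at line 5 remove [ewqa,bedf] add [qrqq] -> 10 lines: ieywu nwhyo heuuh qvcrg xvu dzoon qrqq mogqs cwdd nujor
Hunk 3: at line 4 remove [dzoon] add [myhi,ctz,ykzwi] -> 12 lines: ieywu nwhyo heuuh qvcrg xvu myhi ctz ykzwi qrqq mogqs cwdd nujor
Hunk 4: at line 5 remove [ctz,ykzwi,qrqq] add [upoe] -> 10 lines: ieywu nwhyo heuuh qvcrg xvu myhi upoe mogqs cwdd nujor
Hunk 5: at line 7 remove [mogqs] add [ymwi] -> 10 lines: ieywu nwhyo heuuh qvcrg xvu myhi upoe ymwi cwdd nujor
Hunk 6: at line 5 remove [myhi] add [fxes,yeyz] -> 11 lines: ieywu nwhyo heuuh qvcrg xvu fxes yeyz upoe ymwi cwdd nujor
Hunk 7: at line 3 remove [qvcrg] add [exqdk] -> 11 lines: ieywu nwhyo heuuh exqdk xvu fxes yeyz upoe ymwi cwdd nujor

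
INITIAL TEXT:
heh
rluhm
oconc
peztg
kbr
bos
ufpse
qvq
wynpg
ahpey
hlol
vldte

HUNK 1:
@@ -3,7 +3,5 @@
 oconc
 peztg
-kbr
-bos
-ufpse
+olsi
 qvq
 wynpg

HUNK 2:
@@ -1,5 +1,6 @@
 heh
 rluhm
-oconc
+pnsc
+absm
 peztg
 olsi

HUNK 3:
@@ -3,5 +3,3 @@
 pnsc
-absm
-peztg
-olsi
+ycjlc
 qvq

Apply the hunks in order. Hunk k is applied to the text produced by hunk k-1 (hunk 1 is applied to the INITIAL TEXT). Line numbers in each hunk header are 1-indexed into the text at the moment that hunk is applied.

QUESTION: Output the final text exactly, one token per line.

Hunk 1: at line 3 remove [kbr,bos,ufpse] add [olsi] -> 10 lines: heh rluhm oconc peztg olsi qvq wynpg ahpey hlol vldte
Hunk 2: at line 1 remove [oconc] add [pnsc,absm] -> 11 lines: heh rluhm pnsc absm peztg olsi qvq wynpg ahpey hlol vldte
Hunk 3: at line 3 remove [absm,peztg,olsi] add [ycjlc] -> 9 lines: heh rluhm pnsc ycjlc qvq wynpg ahpey hlol vldte

Answer: heh
rluhm
pnsc
ycjlc
qvq
wynpg
ahpey
hlol
vldte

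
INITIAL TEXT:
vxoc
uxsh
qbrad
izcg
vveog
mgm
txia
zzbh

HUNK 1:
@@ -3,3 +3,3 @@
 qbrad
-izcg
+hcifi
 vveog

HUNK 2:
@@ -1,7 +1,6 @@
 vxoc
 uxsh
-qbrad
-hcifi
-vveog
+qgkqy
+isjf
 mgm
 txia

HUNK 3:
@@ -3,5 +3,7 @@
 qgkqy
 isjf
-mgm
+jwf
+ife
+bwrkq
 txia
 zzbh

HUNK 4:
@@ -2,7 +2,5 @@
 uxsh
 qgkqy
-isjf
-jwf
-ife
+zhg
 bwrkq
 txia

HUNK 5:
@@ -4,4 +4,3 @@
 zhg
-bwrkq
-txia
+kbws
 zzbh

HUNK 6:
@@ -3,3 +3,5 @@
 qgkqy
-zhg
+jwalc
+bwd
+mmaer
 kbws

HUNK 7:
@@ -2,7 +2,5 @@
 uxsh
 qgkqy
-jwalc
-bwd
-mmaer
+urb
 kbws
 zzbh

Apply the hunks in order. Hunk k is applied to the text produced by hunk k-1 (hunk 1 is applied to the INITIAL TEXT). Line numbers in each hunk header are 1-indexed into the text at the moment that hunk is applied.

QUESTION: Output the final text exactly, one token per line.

Answer: vxoc
uxsh
qgkqy
urb
kbws
zzbh

Derivation:
Hunk 1: at line 3 remove [izcg] add [hcifi] -> 8 lines: vxoc uxsh qbrad hcifi vveog mgm txia zzbh
Hunk 2: at line 1 remove [qbrad,hcifi,vveog] add [qgkqy,isjf] -> 7 lines: vxoc uxsh qgkqy isjf mgm txia zzbh
Hunk 3: at line 3 remove [mgm] add [jwf,ife,bwrkq] -> 9 lines: vxoc uxsh qgkqy isjf jwf ife bwrkq txia zzbh
Hunk 4: at line 2 remove [isjf,jwf,ife] add [zhg] -> 7 lines: vxoc uxsh qgkqy zhg bwrkq txia zzbh
Hunk 5: at line 4 remove [bwrkq,txia] add [kbws] -> 6 lines: vxoc uxsh qgkqy zhg kbws zzbh
Hunk 6: at line 3 remove [zhg] add [jwalc,bwd,mmaer] -> 8 lines: vxoc uxsh qgkqy jwalc bwd mmaer kbws zzbh
Hunk 7: at line 2 remove [jwalc,bwd,mmaer] add [urb] -> 6 lines: vxoc uxsh qgkqy urb kbws zzbh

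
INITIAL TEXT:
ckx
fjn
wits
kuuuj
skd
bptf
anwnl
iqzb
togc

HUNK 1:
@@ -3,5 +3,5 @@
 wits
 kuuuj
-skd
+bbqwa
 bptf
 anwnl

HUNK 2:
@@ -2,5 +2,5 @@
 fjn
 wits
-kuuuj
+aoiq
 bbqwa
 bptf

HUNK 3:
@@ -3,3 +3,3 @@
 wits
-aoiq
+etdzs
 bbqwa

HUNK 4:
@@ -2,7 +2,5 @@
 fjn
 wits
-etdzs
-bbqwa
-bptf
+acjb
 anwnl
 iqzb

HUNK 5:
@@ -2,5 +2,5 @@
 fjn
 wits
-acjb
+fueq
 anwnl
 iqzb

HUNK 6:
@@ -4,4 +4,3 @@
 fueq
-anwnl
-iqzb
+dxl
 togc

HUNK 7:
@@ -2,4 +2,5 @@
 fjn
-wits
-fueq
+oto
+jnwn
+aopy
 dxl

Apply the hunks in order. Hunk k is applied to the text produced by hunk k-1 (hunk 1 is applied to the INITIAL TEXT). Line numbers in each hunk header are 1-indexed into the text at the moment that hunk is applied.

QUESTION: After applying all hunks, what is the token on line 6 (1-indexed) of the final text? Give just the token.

Answer: dxl

Derivation:
Hunk 1: at line 3 remove [skd] add [bbqwa] -> 9 lines: ckx fjn wits kuuuj bbqwa bptf anwnl iqzb togc
Hunk 2: at line 2 remove [kuuuj] add [aoiq] -> 9 lines: ckx fjn wits aoiq bbqwa bptf anwnl iqzb togc
Hunk 3: at line 3 remove [aoiq] add [etdzs] -> 9 lines: ckx fjn wits etdzs bbqwa bptf anwnl iqzb togc
Hunk 4: at line 2 remove [etdzs,bbqwa,bptf] add [acjb] -> 7 lines: ckx fjn wits acjb anwnl iqzb togc
Hunk 5: at line 2 remove [acjb] add [fueq] -> 7 lines: ckx fjn wits fueq anwnl iqzb togc
Hunk 6: at line 4 remove [anwnl,iqzb] add [dxl] -> 6 lines: ckx fjn wits fueq dxl togc
Hunk 7: at line 2 remove [wits,fueq] add [oto,jnwn,aopy] -> 7 lines: ckx fjn oto jnwn aopy dxl togc
Final line 6: dxl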